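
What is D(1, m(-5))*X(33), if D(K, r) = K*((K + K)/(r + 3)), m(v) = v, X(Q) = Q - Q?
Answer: 0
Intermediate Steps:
X(Q) = 0
D(K, r) = 2*K**2/(3 + r) (D(K, r) = K*((2*K)/(3 + r)) = K*(2*K/(3 + r)) = 2*K**2/(3 + r))
D(1, m(-5))*X(33) = (2*1**2/(3 - 5))*0 = (2*1/(-2))*0 = (2*1*(-1/2))*0 = -1*0 = 0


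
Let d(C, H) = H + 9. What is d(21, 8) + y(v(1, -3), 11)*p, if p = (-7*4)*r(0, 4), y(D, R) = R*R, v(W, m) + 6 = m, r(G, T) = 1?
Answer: -3371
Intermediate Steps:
v(W, m) = -6 + m
y(D, R) = R²
d(C, H) = 9 + H
p = -28 (p = -7*4*1 = -28*1 = -28)
d(21, 8) + y(v(1, -3), 11)*p = (9 + 8) + 11²*(-28) = 17 + 121*(-28) = 17 - 3388 = -3371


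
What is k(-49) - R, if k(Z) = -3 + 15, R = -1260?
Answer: 1272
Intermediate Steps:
k(Z) = 12
k(-49) - R = 12 - 1*(-1260) = 12 + 1260 = 1272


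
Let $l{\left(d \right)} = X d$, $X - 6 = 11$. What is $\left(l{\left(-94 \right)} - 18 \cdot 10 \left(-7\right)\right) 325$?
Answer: $-109850$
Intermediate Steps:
$X = 17$ ($X = 6 + 11 = 17$)
$l{\left(d \right)} = 17 d$
$\left(l{\left(-94 \right)} - 18 \cdot 10 \left(-7\right)\right) 325 = \left(17 \left(-94\right) - 18 \cdot 10 \left(-7\right)\right) 325 = \left(-1598 - 180 \left(-7\right)\right) 325 = \left(-1598 - -1260\right) 325 = \left(-1598 + 1260\right) 325 = \left(-338\right) 325 = -109850$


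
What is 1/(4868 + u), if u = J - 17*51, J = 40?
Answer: 1/4041 ≈ 0.00024746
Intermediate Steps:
u = -827 (u = 40 - 17*51 = 40 - 867 = -827)
1/(4868 + u) = 1/(4868 - 827) = 1/4041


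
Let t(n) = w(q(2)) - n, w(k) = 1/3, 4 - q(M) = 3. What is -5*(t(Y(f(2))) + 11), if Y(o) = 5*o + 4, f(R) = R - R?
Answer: -110/3 ≈ -36.667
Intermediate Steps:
q(M) = 1 (q(M) = 4 - 1*3 = 4 - 3 = 1)
w(k) = ⅓
f(R) = 0
Y(o) = 4 + 5*o
t(n) = ⅓ - n
-5*(t(Y(f(2))) + 11) = -5*((⅓ - (4 + 5*0)) + 11) = -5*((⅓ - (4 + 0)) + 11) = -5*((⅓ - 1*4) + 11) = -5*((⅓ - 4) + 11) = -5*(-11/3 + 11) = -5*22/3 = -110/3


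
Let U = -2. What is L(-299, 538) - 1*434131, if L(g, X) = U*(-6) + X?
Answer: -433581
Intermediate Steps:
L(g, X) = 12 + X (L(g, X) = -2*(-6) + X = 12 + X)
L(-299, 538) - 1*434131 = (12 + 538) - 1*434131 = 550 - 434131 = -433581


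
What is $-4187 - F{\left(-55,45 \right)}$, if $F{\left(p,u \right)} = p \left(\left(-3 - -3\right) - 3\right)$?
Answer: $-4352$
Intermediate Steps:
$F{\left(p,u \right)} = - 3 p$ ($F{\left(p,u \right)} = p \left(\left(-3 + 3\right) - 3\right) = p \left(0 - 3\right) = p \left(-3\right) = - 3 p$)
$-4187 - F{\left(-55,45 \right)} = -4187 - \left(-3\right) \left(-55\right) = -4187 - 165 = -4352$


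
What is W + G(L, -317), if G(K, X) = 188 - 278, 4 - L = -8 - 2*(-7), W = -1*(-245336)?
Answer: 245246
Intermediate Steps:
W = 245336
L = -2 (L = 4 - (-8 - 2*(-7)) = 4 - (-8 + 14) = 4 - 1*6 = 4 - 6 = -2)
G(K, X) = -90
W + G(L, -317) = 245336 - 90 = 245246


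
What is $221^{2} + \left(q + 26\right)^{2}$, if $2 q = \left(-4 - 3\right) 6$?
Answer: $48866$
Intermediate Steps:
$q = -21$ ($q = \frac{\left(-4 - 3\right) 6}{2} = \frac{\left(-7\right) 6}{2} = \frac{1}{2} \left(-42\right) = -21$)
$221^{2} + \left(q + 26\right)^{2} = 221^{2} + \left(-21 + 26\right)^{2} = 48841 + 5^{2} = 48841 + 25 = 48866$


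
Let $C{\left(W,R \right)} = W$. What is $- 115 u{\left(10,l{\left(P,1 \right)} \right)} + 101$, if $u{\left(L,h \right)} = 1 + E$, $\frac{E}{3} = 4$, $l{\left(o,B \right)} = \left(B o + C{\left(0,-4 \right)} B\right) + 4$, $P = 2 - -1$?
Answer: $-1394$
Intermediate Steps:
$P = 3$ ($P = 2 + 1 = 3$)
$l{\left(o,B \right)} = 4 + B o$ ($l{\left(o,B \right)} = \left(B o + 0 B\right) + 4 = \left(B o + 0\right) + 4 = B o + 4 = 4 + B o$)
$E = 12$ ($E = 3 \cdot 4 = 12$)
$u{\left(L,h \right)} = 13$ ($u{\left(L,h \right)} = 1 + 12 = 13$)
$- 115 u{\left(10,l{\left(P,1 \right)} \right)} + 101 = \left(-115\right) 13 + 101 = -1495 + 101 = -1394$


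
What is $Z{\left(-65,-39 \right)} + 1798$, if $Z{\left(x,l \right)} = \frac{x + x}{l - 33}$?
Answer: $\frac{64793}{36} \approx 1799.8$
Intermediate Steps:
$Z{\left(x,l \right)} = \frac{2 x}{-33 + l}$
$Z{\left(-65,-39 \right)} + 1798 = 2 \left(-65\right) \frac{1}{-33 - 39} + 1798 = 2 \left(-65\right) \frac{1}{-72} + 1798 = 2 \left(-65\right) \left(- \frac{1}{72}\right) + 1798 = \frac{65}{36} + 1798 = \frac{64793}{36}$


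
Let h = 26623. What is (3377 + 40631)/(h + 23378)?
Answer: 44008/50001 ≈ 0.88014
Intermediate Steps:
(3377 + 40631)/(h + 23378) = (3377 + 40631)/(26623 + 23378) = 44008/50001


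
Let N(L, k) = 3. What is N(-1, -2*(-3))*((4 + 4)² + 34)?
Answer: 294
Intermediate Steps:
N(-1, -2*(-3))*((4 + 4)² + 34) = 3*((4 + 4)² + 34) = 3*(8² + 34) = 3*(64 + 34) = 3*98 = 294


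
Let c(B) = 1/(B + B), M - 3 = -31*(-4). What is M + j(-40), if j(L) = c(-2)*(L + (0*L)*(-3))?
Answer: 137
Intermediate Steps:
M = 127 (M = 3 - 31*(-4) = 3 + 124 = 127)
c(B) = 1/(2*B)
j(L) = -L/4 (j(L) = ((½)/(-2))*(L + (0*L)*(-3)) = ((½)*(-½))*(L + 0*(-3)) = -(L + 0)/4 = -L/4)
M + j(-40) = 127 - ¼*(-40) = 127 + 10 = 137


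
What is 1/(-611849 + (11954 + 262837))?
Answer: -1/337058 ≈ -2.9668e-6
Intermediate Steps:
1/(-611849 + (11954 + 262837)) = 1/(-611849 + 274791) = 1/(-337058) = -1/337058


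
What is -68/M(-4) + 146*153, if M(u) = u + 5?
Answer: 22270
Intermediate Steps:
M(u) = 5 + u
-68/M(-4) + 146*153 = -68/(5 - 4) + 146*153 = -68/1 + 22338 = -68*1 + 22338 = -68 + 22338 = 22270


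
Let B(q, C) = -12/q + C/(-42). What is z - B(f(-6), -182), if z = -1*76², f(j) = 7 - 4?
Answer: -17329/3 ≈ -5776.3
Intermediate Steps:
f(j) = 3
B(q, C) = -12/q - C/42 (B(q, C) = -12/q + C*(-1/42) = -12/q - C/42)
z = -5776 (z = -1*5776 = -5776)
z - B(f(-6), -182) = -5776 - (-12/3 - 1/42*(-182)) = -5776 - (-12*⅓ + 13/3) = -5776 - (-4 + 13/3) = -5776 - 1*⅓ = -5776 - ⅓ = -17329/3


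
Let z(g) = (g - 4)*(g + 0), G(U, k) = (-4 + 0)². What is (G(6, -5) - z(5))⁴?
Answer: 14641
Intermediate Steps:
G(U, k) = 16 (G(U, k) = (-4)² = 16)
z(g) = g*(-4 + g) (z(g) = (-4 + g)*g = g*(-4 + g))
(G(6, -5) - z(5))⁴ = (16 - 5*(-4 + 5))⁴ = (16 - 5)⁴ = 11⁴ = 14641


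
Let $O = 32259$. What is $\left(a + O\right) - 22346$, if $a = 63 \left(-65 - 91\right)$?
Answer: $85$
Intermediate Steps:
$a = -9828$ ($a = 63 \left(-156\right) = -9828$)
$\left(a + O\right) - 22346 = \left(-9828 + 32259\right) - 22346 = 22431 - 22346 = 85$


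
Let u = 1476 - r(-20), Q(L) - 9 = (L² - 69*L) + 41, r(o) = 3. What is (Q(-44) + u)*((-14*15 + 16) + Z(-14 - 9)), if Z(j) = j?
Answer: -1409415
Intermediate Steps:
Q(L) = 50 + L² - 69*L (Q(L) = 9 + ((L² - 69*L) + 41) = 9 + (41 + L² - 69*L) = 50 + L² - 69*L)
u = 1473 (u = 1476 - 1*3 = 1476 - 3 = 1473)
(Q(-44) + u)*((-14*15 + 16) + Z(-14 - 9)) = ((50 + (-44)² - 69*(-44)) + 1473)*((-14*15 + 16) + (-14 - 9)) = ((50 + 1936 + 3036) + 1473)*((-210 + 16) - 23) = (5022 + 1473)*(-194 - 23) = 6495*(-217) = -1409415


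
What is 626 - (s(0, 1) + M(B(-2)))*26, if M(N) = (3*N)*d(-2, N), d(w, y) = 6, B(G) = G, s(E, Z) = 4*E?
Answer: 1562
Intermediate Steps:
M(N) = 18*N (M(N) = (3*N)*6 = 18*N)
626 - (s(0, 1) + M(B(-2)))*26 = 626 - (4*0 + 18*(-2))*26 = 626 - (0 - 36)*26 = 626 - (-36)*26 = 626 - 1*(-936) = 626 + 936 = 1562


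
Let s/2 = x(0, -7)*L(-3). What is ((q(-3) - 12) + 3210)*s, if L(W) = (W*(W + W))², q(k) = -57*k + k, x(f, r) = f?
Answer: 0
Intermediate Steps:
q(k) = -56*k
L(W) = 4*W⁴ (L(W) = (W*(2*W))² = (2*W²)² = 4*W⁴)
s = 0 (s = 2*(0*(4*(-3)⁴)) = 2*(0*(4*81)) = 2*(0*324) = 2*0 = 0)
((q(-3) - 12) + 3210)*s = ((-56*(-3) - 12) + 3210)*0 = ((168 - 12) + 3210)*0 = (156 + 3210)*0 = 3366*0 = 0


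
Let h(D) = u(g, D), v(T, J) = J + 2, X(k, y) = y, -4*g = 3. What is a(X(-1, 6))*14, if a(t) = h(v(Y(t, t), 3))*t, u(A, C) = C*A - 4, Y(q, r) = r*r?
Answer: -651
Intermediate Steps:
g = -¾ (g = -¼*3 = -¾ ≈ -0.75000)
Y(q, r) = r²
u(A, C) = -4 + A*C (u(A, C) = A*C - 4 = -4 + A*C)
v(T, J) = 2 + J
h(D) = -4 - 3*D/4
a(t) = -31*t/4 (a(t) = (-4 - 3*(2 + 3)/4)*t = (-4 - ¾*5)*t = (-4 - 15/4)*t = -31*t/4)
a(X(-1, 6))*14 = -31/4*6*14 = -93/2*14 = -651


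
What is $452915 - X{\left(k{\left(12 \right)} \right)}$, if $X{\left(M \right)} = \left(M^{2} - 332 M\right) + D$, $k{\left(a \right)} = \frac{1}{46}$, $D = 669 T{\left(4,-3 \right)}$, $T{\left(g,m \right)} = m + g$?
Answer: $\frac{956967807}{2116} \approx 4.5225 \cdot 10^{5}$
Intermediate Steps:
$T{\left(g,m \right)} = g + m$
$D = 669$ ($D = 669 \left(4 - 3\right) = 669 \cdot 1 = 669$)
$k{\left(a \right)} = \frac{1}{46}$
$X{\left(M \right)} = 669 + M^{2} - 332 M$ ($X{\left(M \right)} = \left(M^{2} - 332 M\right) + 669 = 669 + M^{2} - 332 M$)
$452915 - X{\left(k{\left(12 \right)} \right)} = 452915 - \left(669 + \left(\frac{1}{46}\right)^{2} - \frac{166}{23}\right) = 452915 - \left(669 + \frac{1}{2116} - \frac{166}{23}\right) = 452915 - \frac{1400333}{2116} = \frac{956967807}{2116}$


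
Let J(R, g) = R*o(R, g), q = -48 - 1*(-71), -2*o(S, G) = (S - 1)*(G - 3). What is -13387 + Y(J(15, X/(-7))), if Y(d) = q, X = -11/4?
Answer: -13364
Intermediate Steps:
X = -11/4 (X = -11*¼ = -11/4 ≈ -2.7500)
o(S, G) = -(-1 + S)*(-3 + G)/2 (o(S, G) = -(S - 1)*(G - 3)/2 = -(-1 + S)*(-3 + G)/2)
q = 23 (q = -48 + 71 = 23)
J(R, g) = R*(-3/2 + g/2 + 3*R/2 - R*g/2) (J(R, g) = R*(-3/2 + g/2 + 3*R/2 - g*R/2) = R*(-3/2 + g/2 + 3*R/2 - R*g/2))
Y(d) = 23
-13387 + Y(J(15, X/(-7))) = -13387 + 23 = -13364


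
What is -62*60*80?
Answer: -297600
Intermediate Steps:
-62*60*80 = -3720*80 = -297600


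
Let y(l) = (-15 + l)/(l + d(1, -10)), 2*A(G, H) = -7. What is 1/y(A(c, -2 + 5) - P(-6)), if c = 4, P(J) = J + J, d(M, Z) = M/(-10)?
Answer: -84/65 ≈ -1.2923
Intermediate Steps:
d(M, Z) = -M/10 (d(M, Z) = M*(-⅒) = -M/10)
P(J) = 2*J
A(G, H) = -7/2 (A(G, H) = (½)*(-7) = -7/2)
y(l) = (-15 + l)/(-⅒ + l) (y(l) = (-15 + l)/(l - ⅒*1) = (-15 + l)/(l - ⅒) = (-15 + l)/(-⅒ + l))
1/y(A(c, -2 + 5) - P(-6)) = 1/(10*(-15 + (-7/2 - 2*(-6)))/(-1 + 10*(-7/2 - 2*(-6)))) = 1/(10*(-15 + (-7/2 - 1*(-12)))/(-1 + 10*(-7/2 - 1*(-12)))) = 1/(10*(-15 + (-7/2 + 12))/(-1 + 10*(-7/2 + 12))) = 1/(10*(-15 + 17/2)/(-1 + 10*(17/2))) = 1/(10*(-13/2)/(-1 + 85)) = 1/(10*(-13/2)/84) = 1/(10*(1/84)*(-13/2)) = 1/(-65/84) = -84/65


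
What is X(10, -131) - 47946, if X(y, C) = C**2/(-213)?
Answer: -10229659/213 ≈ -48027.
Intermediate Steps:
X(y, C) = -C**2/213 (X(y, C) = C**2*(-1/213) = -C**2/213)
X(10, -131) - 47946 = -1/213*(-131)**2 - 47946 = -1/213*17161 - 47946 = -17161/213 - 47946 = -10229659/213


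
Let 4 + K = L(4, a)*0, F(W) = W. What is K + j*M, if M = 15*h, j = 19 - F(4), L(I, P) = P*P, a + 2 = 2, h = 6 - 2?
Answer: 896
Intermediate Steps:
h = 4
a = 0 (a = -2 + 2 = 0)
L(I, P) = P²
j = 15 (j = 19 - 1*4 = 19 - 4 = 15)
K = -4 (K = -4 + 0²*0 = -4 + 0*0 = -4 + 0 = -4)
M = 60 (M = 15*4 = 60)
K + j*M = -4 + 15*60 = -4 + 900 = 896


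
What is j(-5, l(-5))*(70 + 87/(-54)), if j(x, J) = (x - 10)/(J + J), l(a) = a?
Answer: 1231/12 ≈ 102.58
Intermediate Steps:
j(x, J) = (-10 + x)/(2*J) (j(x, J) = (-10 + x)/((2*J)) = (-10 + x)*(1/(2*J)) = (-10 + x)/(2*J))
j(-5, l(-5))*(70 + 87/(-54)) = ((½)*(-10 - 5)/(-5))*(70 + 87/(-54)) = ((½)*(-⅕)*(-15))*(70 + 87*(-1/54)) = 3*(70 - 29/18)/2 = (3/2)*(1231/18) = 1231/12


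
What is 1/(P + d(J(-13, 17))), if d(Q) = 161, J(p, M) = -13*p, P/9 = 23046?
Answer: 1/207575 ≈ 4.8175e-6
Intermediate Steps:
P = 207414 (P = 9*23046 = 207414)
1/(P + d(J(-13, 17))) = 1/(207414 + 161) = 1/207575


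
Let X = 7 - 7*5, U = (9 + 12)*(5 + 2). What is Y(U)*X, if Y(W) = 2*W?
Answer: -8232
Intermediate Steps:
U = 147 (U = 21*7 = 147)
X = -28 (X = 7 - 35 = -28)
Y(U)*X = (2*147)*(-28) = 294*(-28) = -8232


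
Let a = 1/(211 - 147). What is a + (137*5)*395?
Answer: 17316801/64 ≈ 2.7058e+5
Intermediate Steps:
a = 1/64 ≈ 0.015625
a + (137*5)*395 = 1/64 + (137*5)*395 = 1/64 + 685*395 = 1/64 + 270575 = 17316801/64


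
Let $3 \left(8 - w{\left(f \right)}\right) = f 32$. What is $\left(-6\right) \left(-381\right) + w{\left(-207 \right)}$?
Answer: $4502$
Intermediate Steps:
$w{\left(f \right)} = 8 - \frac{32 f}{3}$ ($w{\left(f \right)} = 8 - \frac{f 32}{3} = 8 - \frac{32 f}{3}$)
$\left(-6\right) \left(-381\right) + w{\left(-207 \right)} = \left(-6\right) \left(-381\right) + \left(8 - -2208\right) = 2286 + \left(8 + 2208\right) = 2286 + 2216 = 4502$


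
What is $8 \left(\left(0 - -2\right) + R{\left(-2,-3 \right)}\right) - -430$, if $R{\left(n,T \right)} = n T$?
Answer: $494$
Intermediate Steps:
$R{\left(n,T \right)} = T n$
$8 \left(\left(0 - -2\right) + R{\left(-2,-3 \right)}\right) - -430 = 8 \left(\left(0 - -2\right) - -6\right) - -430 = 8 \left(\left(0 + 2\right) + 6\right) + 430 = 8 \left(2 + 6\right) + 430 = 8 \cdot 8 + 430 = 64 + 430 = 494$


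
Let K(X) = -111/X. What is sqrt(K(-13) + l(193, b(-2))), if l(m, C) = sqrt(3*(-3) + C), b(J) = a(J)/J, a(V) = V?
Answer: sqrt(1443 + 338*I*sqrt(2))/13 ≈ 2.9608 + 0.47764*I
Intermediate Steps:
b(J) = 1 (b(J) = J/J = 1)
l(m, C) = sqrt(-9 + C)
sqrt(K(-13) + l(193, b(-2))) = sqrt(-111/(-13) + sqrt(-9 + 1)) = sqrt(-111*(-1/13) + sqrt(-8)) = sqrt(111/13 + 2*I*sqrt(2))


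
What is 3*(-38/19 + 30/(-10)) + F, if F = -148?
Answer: -163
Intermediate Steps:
3*(-38/19 + 30/(-10)) + F = 3*(-38/19 + 30/(-10)) - 148 = 3*(-38*1/19 + 30*(-1/10)) - 148 = 3*(-2 - 3) - 148 = 3*(-5) - 148 = -15 - 148 = -163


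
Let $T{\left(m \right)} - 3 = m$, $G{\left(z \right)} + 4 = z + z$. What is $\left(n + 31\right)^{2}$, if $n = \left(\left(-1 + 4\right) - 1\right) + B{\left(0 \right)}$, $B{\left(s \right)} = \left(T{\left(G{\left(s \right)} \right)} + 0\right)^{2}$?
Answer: $1156$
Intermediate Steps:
$G{\left(z \right)} = -4 + 2 z$ ($G{\left(z \right)} = -4 + \left(z + z\right) = -4 + 2 z$)
$T{\left(m \right)} = 3 + m$
$B{\left(s \right)} = \left(-1 + 2 s\right)^{2}$ ($B{\left(s \right)} = \left(\left(3 + \left(-4 + 2 s\right)\right) + 0\right)^{2} = \left(\left(-1 + 2 s\right) + 0\right)^{2} = \left(-1 + 2 s\right)^{2}$)
$n = 3$ ($n = \left(\left(-1 + 4\right) - 1\right) + \left(-1 + 2 \cdot 0\right)^{2} = \left(3 - 1\right) + \left(-1 + 0\right)^{2} = 2 + \left(-1\right)^{2} = 2 + 1 = 3$)
$\left(n + 31\right)^{2} = \left(3 + 31\right)^{2} = 34^{2} = 1156$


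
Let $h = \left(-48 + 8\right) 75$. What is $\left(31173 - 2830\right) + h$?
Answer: $25343$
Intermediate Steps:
$h = -3000$ ($h = \left(-40\right) 75 = -3000$)
$\left(31173 - 2830\right) + h = \left(31173 - 2830\right) - 3000 = 28343 - 3000 = 25343$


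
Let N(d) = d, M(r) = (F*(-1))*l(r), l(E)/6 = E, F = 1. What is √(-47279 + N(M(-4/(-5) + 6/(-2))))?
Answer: I*√1181645/5 ≈ 217.41*I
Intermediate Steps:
l(E) = 6*E
M(r) = -6*r (M(r) = (1*(-1))*(6*r) = -6*r)
√(-47279 + N(M(-4/(-5) + 6/(-2)))) = √(-47279 - 6*(-4/(-5) + 6/(-2))) = √(-47279 - 6*(-4*(-⅕) + 6*(-½))) = √(-47279 - 6*(⅘ - 3)) = √(-47279 - 6*(-11/5)) = √(-47279 + 66/5) = √(-236329/5) = I*√1181645/5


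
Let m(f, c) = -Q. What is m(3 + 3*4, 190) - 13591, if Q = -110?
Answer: -13481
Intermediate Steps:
m(f, c) = 110 (m(f, c) = -1*(-110) = 110)
m(3 + 3*4, 190) - 13591 = 110 - 13591 = -13481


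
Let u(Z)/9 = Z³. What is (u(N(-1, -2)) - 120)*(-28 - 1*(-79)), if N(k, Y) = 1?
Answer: -5661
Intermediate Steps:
u(Z) = 9*Z³
(u(N(-1, -2)) - 120)*(-28 - 1*(-79)) = (9*1³ - 120)*(-28 - 1*(-79)) = (9*1 - 120)*(-28 + 79) = (9 - 120)*51 = -111*51 = -5661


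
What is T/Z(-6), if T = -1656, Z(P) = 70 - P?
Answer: -414/19 ≈ -21.789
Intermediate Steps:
T/Z(-6) = -1656/(70 - 1*(-6)) = -1656/(70 + 6) = -1656/76 = -1656*1/76 = -414/19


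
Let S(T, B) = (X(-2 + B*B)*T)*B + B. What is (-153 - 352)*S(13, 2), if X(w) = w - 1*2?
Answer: -1010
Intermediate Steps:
X(w) = -2 + w (X(w) = w - 2 = -2 + w)
S(T, B) = B + B*T*(-4 + B²) (S(T, B) = ((-2 + (-2 + B*B))*T)*B + B = ((-2 + (-2 + B²))*T)*B + B = ((-4 + B²)*T)*B + B = (T*(-4 + B²))*B + B = B*T*(-4 + B²) + B = B + B*T*(-4 + B²))
(-153 - 352)*S(13, 2) = (-153 - 352)*(2*(1 + 13*(-4 + 2²))) = -1010*(1 + 13*(-4 + 4)) = -1010*(1 + 13*0) = -1010*(1 + 0) = -1010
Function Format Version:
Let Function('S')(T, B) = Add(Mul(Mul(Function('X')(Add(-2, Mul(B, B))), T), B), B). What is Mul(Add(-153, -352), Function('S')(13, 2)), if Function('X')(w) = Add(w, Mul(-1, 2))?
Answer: -1010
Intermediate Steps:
Function('X')(w) = Add(-2, w) (Function('X')(w) = Add(w, -2) = Add(-2, w))
Function('S')(T, B) = Add(B, Mul(B, T, Add(-4, Pow(B, 2)))) (Function('S')(T, B) = Add(Mul(Mul(Add(-2, Add(-2, Mul(B, B))), T), B), B) = Add(Mul(Mul(Add(-2, Add(-2, Pow(B, 2))), T), B), B) = Add(Mul(Mul(Add(-4, Pow(B, 2)), T), B), B) = Add(Mul(Mul(T, Add(-4, Pow(B, 2))), B), B) = Add(Mul(B, T, Add(-4, Pow(B, 2))), B) = Add(B, Mul(B, T, Add(-4, Pow(B, 2)))))
Mul(Add(-153, -352), Function('S')(13, 2)) = Mul(Add(-153, -352), Mul(2, Add(1, Mul(13, Add(-4, Pow(2, 2)))))) = Mul(-505, Mul(2, Add(1, Mul(13, Add(-4, 4))))) = Mul(-505, Mul(2, Add(1, Mul(13, 0)))) = Mul(-505, Mul(2, Add(1, 0))) = Mul(-505, Mul(2, 1)) = Mul(-505, 2) = -1010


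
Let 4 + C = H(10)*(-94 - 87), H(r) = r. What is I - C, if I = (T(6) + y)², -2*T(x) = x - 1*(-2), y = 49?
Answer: 3839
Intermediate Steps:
T(x) = -1 - x/2 (T(x) = -(x - 1*(-2))/2 = -(x + 2)/2 = -(2 + x)/2 = -1 - x/2)
C = -1814 (C = -4 + 10*(-94 - 87) = -4 + 10*(-181) = -4 - 1810 = -1814)
I = 2025 (I = ((-1 - ½*6) + 49)² = ((-1 - 3) + 49)² = (-4 + 49)² = 45² = 2025)
I - C = 2025 - 1*(-1814) = 2025 + 1814 = 3839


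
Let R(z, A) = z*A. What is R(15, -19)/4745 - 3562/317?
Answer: -3398407/300833 ≈ -11.297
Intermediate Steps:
R(z, A) = A*z
R(15, -19)/4745 - 3562/317 = -19*15/4745 - 3562/317 = -285*1/4745 - 3562*1/317 = -57/949 - 3562/317 = -3398407/300833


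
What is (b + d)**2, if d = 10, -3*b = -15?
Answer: 225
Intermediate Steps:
b = 5 (b = -1/3*(-15) = 5)
(b + d)**2 = (5 + 10)**2 = 15**2 = 225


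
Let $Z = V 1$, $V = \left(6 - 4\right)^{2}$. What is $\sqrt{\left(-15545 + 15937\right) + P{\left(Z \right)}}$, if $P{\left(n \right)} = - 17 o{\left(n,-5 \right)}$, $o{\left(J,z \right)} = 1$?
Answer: $5 \sqrt{15} \approx 19.365$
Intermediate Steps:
$V = 4$ ($V = 2^{2} = 4$)
$Z = 4$ ($Z = 4 \cdot 1 = 4$)
$P{\left(n \right)} = -17$ ($P{\left(n \right)} = \left(-17\right) 1 = -17$)
$\sqrt{\left(-15545 + 15937\right) + P{\left(Z \right)}} = \sqrt{\left(-15545 + 15937\right) - 17} = \sqrt{392 - 17} = \sqrt{375} = 5 \sqrt{15}$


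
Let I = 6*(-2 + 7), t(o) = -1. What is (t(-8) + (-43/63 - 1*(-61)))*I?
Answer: 37370/21 ≈ 1779.5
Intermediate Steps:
I = 30 (I = 6*5 = 30)
(t(-8) + (-43/63 - 1*(-61)))*I = (-1 + (-43/63 - 1*(-61)))*30 = (-1 + (-43*1/63 + 61))*30 = (-1 + (-43/63 + 61))*30 = (-1 + 3800/63)*30 = (3737/63)*30 = 37370/21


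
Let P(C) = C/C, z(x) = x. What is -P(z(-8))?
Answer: -1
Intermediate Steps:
P(C) = 1
-P(z(-8)) = -1*1 = -1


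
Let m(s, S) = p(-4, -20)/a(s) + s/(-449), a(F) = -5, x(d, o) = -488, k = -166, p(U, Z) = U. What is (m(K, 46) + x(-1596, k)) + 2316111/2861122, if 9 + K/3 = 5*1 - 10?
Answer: -3123591738393/6423218890 ≈ -486.30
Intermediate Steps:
K = -42 (K = -27 + 3*(5*1 - 10) = -27 + 3*(5 - 10) = -27 + 3*(-5) = -27 - 15 = -42)
m(s, S) = ⅘ - s/449 (m(s, S) = -4/(-5) + s/(-449) = -4*(-⅕) + s*(-1/449) = ⅘ - s/449)
(m(K, 46) + x(-1596, k)) + 2316111/2861122 = ((⅘ - 1/449*(-42)) - 488) + 2316111/2861122 = ((⅘ + 42/449) - 488) + 2316111*(1/2861122) = (2006/2245 - 488) + 2316111/2861122 = -1093554/2245 + 2316111/2861122 = -3123591738393/6423218890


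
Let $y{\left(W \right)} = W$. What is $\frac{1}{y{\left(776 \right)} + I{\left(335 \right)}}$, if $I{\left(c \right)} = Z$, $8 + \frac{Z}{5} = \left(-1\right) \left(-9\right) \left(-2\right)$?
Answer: $\frac{1}{646} \approx 0.001548$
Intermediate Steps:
$Z = -130$ ($Z = -40 + 5 \left(-1\right) \left(-9\right) \left(-2\right) = -40 + 5 \cdot 9 \left(-2\right) = -40 + 5 \left(-18\right) = -40 - 90 = -130$)
$I{\left(c \right)} = -130$
$\frac{1}{y{\left(776 \right)} + I{\left(335 \right)}} = \frac{1}{776 - 130} = \frac{1}{646}$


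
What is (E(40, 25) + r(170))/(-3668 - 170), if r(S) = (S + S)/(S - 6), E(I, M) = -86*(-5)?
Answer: -17715/157358 ≈ -0.11258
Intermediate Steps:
E(I, M) = 430
r(S) = 2*S/(-6 + S) (r(S) = (2*S)/(-6 + S) = 2*S/(-6 + S))
(E(40, 25) + r(170))/(-3668 - 170) = (430 + 2*170/(-6 + 170))/(-3668 - 170) = (430 + 2*170/164)/(-3838) = (430 + 2*170*(1/164))*(-1/3838) = (430 + 85/41)*(-1/3838) = (17715/41)*(-1/3838) = -17715/157358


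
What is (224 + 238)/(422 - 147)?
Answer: 42/25 ≈ 1.6800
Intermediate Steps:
(224 + 238)/(422 - 147) = 462/275 = 462*(1/275) = 42/25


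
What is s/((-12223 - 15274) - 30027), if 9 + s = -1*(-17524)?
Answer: -17515/57524 ≈ -0.30448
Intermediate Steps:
s = 17515 (s = -9 - 1*(-17524) = -9 + 17524 = 17515)
s/((-12223 - 15274) - 30027) = 17515/((-12223 - 15274) - 30027) = 17515/(-27497 - 30027) = 17515/(-57524) = 17515*(-1/57524) = -17515/57524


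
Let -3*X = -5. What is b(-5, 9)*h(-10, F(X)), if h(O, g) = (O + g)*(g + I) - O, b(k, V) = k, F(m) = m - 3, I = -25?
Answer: -13880/9 ≈ -1542.2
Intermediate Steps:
X = 5/3 (X = -1/3*(-5) = 5/3 ≈ 1.6667)
F(m) = -3 + m
h(O, g) = -O + (-25 + g)*(O + g) (h(O, g) = (O + g)*(g - 25) - O = (O + g)*(-25 + g) - O = (-25 + g)*(O + g) - O = -O + (-25 + g)*(O + g))
b(-5, 9)*h(-10, F(X)) = -5*((-3 + 5/3)**2 - 26*(-10) - 25*(-3 + 5/3) - 10*(-3 + 5/3)) = -5*((-4/3)**2 + 260 - 25*(-4/3) - 10*(-4/3)) = -5*(16/9 + 260 + 100/3 + 40/3) = -5*2776/9 = -13880/9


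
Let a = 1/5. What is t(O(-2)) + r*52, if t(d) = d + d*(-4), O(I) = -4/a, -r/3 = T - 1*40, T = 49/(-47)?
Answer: 303744/47 ≈ 6462.6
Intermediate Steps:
T = -49/47 (T = 49*(-1/47) = -49/47 ≈ -1.0426)
a = ⅕ ≈ 0.20000
r = 5787/47 (r = -3*(-49/47 - 1*40) = -3*(-49/47 - 40) = -3*(-1929/47) = 5787/47 ≈ 123.13)
O(I) = -20 (O(I) = -4/⅕ = -4*5 = -20)
t(d) = -3*d (t(d) = d - 4*d = -3*d)
t(O(-2)) + r*52 = -3*(-20) + (5787/47)*52 = 60 + 300924/47 = 303744/47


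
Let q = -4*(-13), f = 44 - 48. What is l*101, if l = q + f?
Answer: 4848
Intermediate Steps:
f = -4
q = 52
l = 48 (l = 52 - 4 = 48)
l*101 = 48*101 = 4848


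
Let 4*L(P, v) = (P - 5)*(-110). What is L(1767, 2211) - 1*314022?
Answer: -362477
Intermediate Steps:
L(P, v) = 275/2 - 55*P/2 (L(P, v) = ((P - 5)*(-110))/4 = ((-5 + P)*(-110))/4 = (550 - 110*P)/4 = 275/2 - 55*P/2)
L(1767, 2211) - 1*314022 = (275/2 - 55/2*1767) - 1*314022 = (275/2 - 97185/2) - 314022 = -48455 - 314022 = -362477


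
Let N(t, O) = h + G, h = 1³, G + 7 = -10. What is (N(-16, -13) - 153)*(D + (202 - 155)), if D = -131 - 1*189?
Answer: 46137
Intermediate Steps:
G = -17 (G = -7 - 10 = -17)
h = 1
N(t, O) = -16 (N(t, O) = 1 - 17 = -16)
D = -320 (D = -131 - 189 = -320)
(N(-16, -13) - 153)*(D + (202 - 155)) = (-16 - 153)*(-320 + (202 - 155)) = -169*(-320 + 47) = -169*(-273) = 46137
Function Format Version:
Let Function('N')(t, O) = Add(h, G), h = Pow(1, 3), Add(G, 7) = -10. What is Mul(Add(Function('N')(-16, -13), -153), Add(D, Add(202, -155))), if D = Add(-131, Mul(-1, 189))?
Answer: 46137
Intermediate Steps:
G = -17 (G = Add(-7, -10) = -17)
h = 1
Function('N')(t, O) = -16 (Function('N')(t, O) = Add(1, -17) = -16)
D = -320 (D = Add(-131, -189) = -320)
Mul(Add(Function('N')(-16, -13), -153), Add(D, Add(202, -155))) = Mul(Add(-16, -153), Add(-320, Add(202, -155))) = Mul(-169, Add(-320, 47)) = Mul(-169, -273) = 46137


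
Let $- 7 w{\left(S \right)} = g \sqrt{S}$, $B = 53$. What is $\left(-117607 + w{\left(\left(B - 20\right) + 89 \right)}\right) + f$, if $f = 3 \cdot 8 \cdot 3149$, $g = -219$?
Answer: $-42031 + \frac{219 \sqrt{122}}{7} \approx -41685.0$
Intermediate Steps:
$f = 75576$ ($f = 24 \cdot 3149 = 75576$)
$w{\left(S \right)} = \frac{219 \sqrt{S}}{7}$ ($w{\left(S \right)} = - \frac{\left(-219\right) \sqrt{S}}{7} = \frac{219 \sqrt{S}}{7}$)
$\left(-117607 + w{\left(\left(B - 20\right) + 89 \right)}\right) + f = \left(-117607 + \frac{219 \sqrt{\left(53 - 20\right) + 89}}{7}\right) + 75576 = \left(-117607 + \frac{219 \sqrt{33 + 89}}{7}\right) + 75576 = \left(-117607 + \frac{219 \sqrt{122}}{7}\right) + 75576 = -42031 + \frac{219 \sqrt{122}}{7}$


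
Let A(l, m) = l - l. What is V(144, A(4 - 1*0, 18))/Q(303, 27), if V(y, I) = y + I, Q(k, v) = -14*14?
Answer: -36/49 ≈ -0.73469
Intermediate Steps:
Q(k, v) = -196
A(l, m) = 0
V(y, I) = I + y
V(144, A(4 - 1*0, 18))/Q(303, 27) = (0 + 144)/(-196) = 144*(-1/196) = -36/49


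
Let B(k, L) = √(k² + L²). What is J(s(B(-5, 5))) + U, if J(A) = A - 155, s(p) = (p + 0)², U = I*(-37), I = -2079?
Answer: 76818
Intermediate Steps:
B(k, L) = √(L² + k²)
U = 76923 (U = -2079*(-37) = 76923)
s(p) = p²
J(A) = -155 + A
J(s(B(-5, 5))) + U = (-155 + (√(5² + (-5)²))²) + 76923 = (-155 + (√(25 + 25))²) + 76923 = (-155 + (√50)²) + 76923 = (-155 + (5*√2)²) + 76923 = (-155 + 50) + 76923 = -105 + 76923 = 76818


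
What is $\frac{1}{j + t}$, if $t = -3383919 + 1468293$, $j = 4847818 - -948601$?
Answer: $\frac{1}{3880793} \approx 2.5768 \cdot 10^{-7}$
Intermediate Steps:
$j = 5796419$ ($j = 4847818 + 948601 = 5796419$)
$t = -1915626$
$\frac{1}{j + t} = \frac{1}{5796419 - 1915626} = \frac{1}{3880793}$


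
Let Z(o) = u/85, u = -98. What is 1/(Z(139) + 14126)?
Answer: 85/1200612 ≈ 7.0797e-5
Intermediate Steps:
Z(o) = -98/85
1/(Z(139) + 14126) = 1/(-98/85 + 14126) = 1/(1200612/85) = 85/1200612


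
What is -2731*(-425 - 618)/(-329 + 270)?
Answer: -2848433/59 ≈ -48279.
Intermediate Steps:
-2731*(-425 - 618)/(-329 + 270) = -(-2848433)/(-59) = -(-2848433)*(-1)/59 = -2731*1043/59 = -2848433/59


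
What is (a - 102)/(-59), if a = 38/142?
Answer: 7223/4189 ≈ 1.7243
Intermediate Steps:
a = 19/71 (a = 38*(1/142) = 19/71 ≈ 0.26761)
(a - 102)/(-59) = (19/71 - 102)/(-59) = -1/59*(-7223/71) = 7223/4189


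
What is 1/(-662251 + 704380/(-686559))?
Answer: -686559/454675088689 ≈ -1.5100e-6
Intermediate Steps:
1/(-662251 + 704380/(-686559)) = 1/(-662251 + 704380*(-1/686559)) = 1/(-662251 - 704380/686559) = 1/(-454675088689/686559) = -686559/454675088689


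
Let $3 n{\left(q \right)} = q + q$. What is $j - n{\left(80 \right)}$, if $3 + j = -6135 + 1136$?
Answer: $- \frac{15166}{3} \approx -5055.3$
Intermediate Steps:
$j = -5002$ ($j = -3 + \left(-6135 + 1136\right) = -3 - 4999 = -5002$)
$n{\left(q \right)} = \frac{2 q}{3}$ ($n{\left(q \right)} = \frac{q + q}{3} = \frac{2 q}{3}$)
$j - n{\left(80 \right)} = -5002 - \frac{2}{3} \cdot 80 = -5002 - \frac{160}{3} = - \frac{15166}{3}$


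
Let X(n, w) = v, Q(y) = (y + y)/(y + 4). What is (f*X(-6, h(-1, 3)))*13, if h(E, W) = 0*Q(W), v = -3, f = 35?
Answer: -1365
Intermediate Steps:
Q(y) = 2*y/(4 + y) (Q(y) = (2*y)/(4 + y) = 2*y/(4 + y))
h(E, W) = 0 (h(E, W) = 0*(2*W/(4 + W)) = 0)
X(n, w) = -3
(f*X(-6, h(-1, 3)))*13 = (35*(-3))*13 = -105*13 = -1365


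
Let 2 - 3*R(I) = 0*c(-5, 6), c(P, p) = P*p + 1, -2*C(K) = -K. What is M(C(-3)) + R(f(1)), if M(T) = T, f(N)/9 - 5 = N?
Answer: -⅚ ≈ -0.83333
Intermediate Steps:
f(N) = 45 + 9*N
C(K) = K/2 (C(K) = -(-1)*K/2 = K/2)
c(P, p) = 1 + P*p
R(I) = ⅔ (R(I) = ⅔ - 0*(1 - 5*6) = ⅔ - 0*(1 - 30) = ⅔ - 0*(-29) = ⅔ - ⅓*0 = ⅔ + 0 = ⅔)
M(C(-3)) + R(f(1)) = (½)*(-3) + ⅔ = -3/2 + ⅔ = -⅚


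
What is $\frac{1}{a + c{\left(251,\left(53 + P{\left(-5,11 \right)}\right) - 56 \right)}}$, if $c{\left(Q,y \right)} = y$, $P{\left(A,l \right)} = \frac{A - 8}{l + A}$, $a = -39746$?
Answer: $- \frac{6}{238507} \approx -2.5157 \cdot 10^{-5}$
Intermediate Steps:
$P{\left(A,l \right)} = \frac{-8 + A}{A + l}$
$\frac{1}{a + c{\left(251,\left(53 + P{\left(-5,11 \right)}\right) - 56 \right)}} = \frac{1}{-39746 - \left(3 - \frac{-8 - 5}{-5 + 11}\right)} = \frac{1}{-39746 - \left(3 - \frac{1}{6} \left(-13\right)\right)} = \frac{1}{-39746 + \left(\left(53 + \frac{1}{6} \left(-13\right)\right) - 56\right)} = \frac{1}{-39746 + \left(\left(53 - \frac{13}{6}\right) - 56\right)} = \frac{1}{-39746 + \left(\frac{305}{6} - 56\right)} = \frac{1}{-39746 - \frac{31}{6}} = \frac{1}{- \frac{238507}{6}} = - \frac{6}{238507}$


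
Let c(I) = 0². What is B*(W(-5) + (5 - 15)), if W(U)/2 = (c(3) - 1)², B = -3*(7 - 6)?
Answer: 24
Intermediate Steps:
c(I) = 0
B = -3 (B = -3*1 = -3)
W(U) = 2 (W(U) = 2*(0 - 1)² = 2*(-1)² = 2*1 = 2)
B*(W(-5) + (5 - 15)) = -3*(2 + (5 - 15)) = -3*(2 - 10) = -3*(-8) = 24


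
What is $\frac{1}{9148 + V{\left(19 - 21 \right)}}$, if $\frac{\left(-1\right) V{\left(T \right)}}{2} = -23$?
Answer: $\frac{1}{9194} \approx 0.00010877$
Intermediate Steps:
$V{\left(T \right)} = 46$ ($V{\left(T \right)} = \left(-2\right) \left(-23\right) = 46$)
$\frac{1}{9148 + V{\left(19 - 21 \right)}} = \frac{1}{9148 + 46} = \frac{1}{9194}$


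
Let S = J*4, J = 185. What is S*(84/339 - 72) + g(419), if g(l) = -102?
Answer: -6011446/113 ≈ -53199.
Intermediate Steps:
S = 740 (S = 185*4 = 740)
S*(84/339 - 72) + g(419) = 740*(84/339 - 72) - 102 = 740*(84*(1/339) - 72) - 102 = 740*(28/113 - 72) - 102 = 740*(-8108/113) - 102 = -5999920/113 - 102 = -6011446/113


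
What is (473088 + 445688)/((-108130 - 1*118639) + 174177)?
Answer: -114847/6574 ≈ -17.470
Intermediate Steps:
(473088 + 445688)/((-108130 - 1*118639) + 174177) = 918776/((-108130 - 118639) + 174177) = 918776/(-226769 + 174177) = 918776/(-52592) = 918776*(-1/52592) = -114847/6574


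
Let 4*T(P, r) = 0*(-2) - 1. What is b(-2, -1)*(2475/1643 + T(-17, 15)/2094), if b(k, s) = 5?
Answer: 103644785/13761768 ≈ 7.5314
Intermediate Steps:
T(P, r) = -1/4 (T(P, r) = (0*(-2) - 1)/4 = (0 - 1)/4 = (1/4)*(-1) = -1/4)
b(-2, -1)*(2475/1643 + T(-17, 15)/2094) = 5*(2475/1643 - 1/4/2094) = 5*(2475*(1/1643) - 1/4*1/2094) = 5*(2475/1643 - 1/8376) = 5*(20728957/13761768) = 103644785/13761768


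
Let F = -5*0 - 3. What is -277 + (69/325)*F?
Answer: -90232/325 ≈ -277.64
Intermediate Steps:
F = -3 (F = 0 - 3 = -3)
-277 + (69/325)*F = -277 + (69/325)*(-3) = -277 - 207/325 = -90232/325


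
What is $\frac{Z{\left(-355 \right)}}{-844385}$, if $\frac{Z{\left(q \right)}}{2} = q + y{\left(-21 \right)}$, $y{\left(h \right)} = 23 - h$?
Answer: $\frac{622}{844385} \approx 0.00073663$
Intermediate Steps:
$Z{\left(q \right)} = 88 + 2 q$ ($Z{\left(q \right)} = 2 \left(q + \left(23 - -21\right)\right) = 2 \left(q + \left(23 + 21\right)\right) = 2 \left(q + 44\right) = 2 \left(44 + q\right) = 88 + 2 q$)
$\frac{Z{\left(-355 \right)}}{-844385} = \frac{88 + 2 \left(-355\right)}{-844385} = \left(88 - 710\right) \left(- \frac{1}{844385}\right) = \left(-622\right) \left(- \frac{1}{844385}\right) = \frac{622}{844385}$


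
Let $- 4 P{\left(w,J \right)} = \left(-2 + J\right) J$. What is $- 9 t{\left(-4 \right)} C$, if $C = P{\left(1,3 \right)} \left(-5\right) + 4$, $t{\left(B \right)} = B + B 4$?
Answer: $1395$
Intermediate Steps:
$t{\left(B \right)} = 5 B$ ($t{\left(B \right)} = B + 4 B = 5 B$)
$P{\left(w,J \right)} = - \frac{J \left(-2 + J\right)}{4}$ ($P{\left(w,J \right)} = - \frac{\left(-2 + J\right) J}{4} = - \frac{J \left(-2 + J\right)}{4}$)
$C = \frac{31}{4}$ ($C = \frac{1}{4} \cdot 3 \left(2 - 3\right) \left(-5\right) + 4 = \frac{1}{4} \cdot 3 \left(-1\right) \left(-5\right) + 4 = \left(- \frac{3}{4}\right) \left(-5\right) + 4 = \frac{15}{4} + 4 = \frac{31}{4} \approx 7.75$)
$- 9 t{\left(-4 \right)} C = - 9 \cdot 5 \left(-4\right) \frac{31}{4} = \left(-9\right) \left(-20\right) \frac{31}{4} = 180 \cdot \frac{31}{4} = 1395$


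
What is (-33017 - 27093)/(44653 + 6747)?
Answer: -6011/5140 ≈ -1.1695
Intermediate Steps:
(-33017 - 27093)/(44653 + 6747) = -60110/51400 = -60110*1/51400 = -6011/5140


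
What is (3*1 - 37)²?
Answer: 1156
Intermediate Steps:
(3*1 - 37)² = (3 - 37)² = (-34)² = 1156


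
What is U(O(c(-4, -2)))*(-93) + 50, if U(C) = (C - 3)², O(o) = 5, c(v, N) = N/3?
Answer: -322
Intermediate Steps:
c(v, N) = N/3 (c(v, N) = N*(⅓) = N/3)
U(C) = (-3 + C)²
U(O(c(-4, -2)))*(-93) + 50 = (-3 + 5)²*(-93) + 50 = 2²*(-93) + 50 = 4*(-93) + 50 = -372 + 50 = -322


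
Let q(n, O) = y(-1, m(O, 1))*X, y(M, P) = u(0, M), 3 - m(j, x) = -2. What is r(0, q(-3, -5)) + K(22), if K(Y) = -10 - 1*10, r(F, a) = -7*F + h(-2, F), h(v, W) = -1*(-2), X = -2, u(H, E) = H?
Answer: -18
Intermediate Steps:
m(j, x) = 5 (m(j, x) = 3 - 1*(-2) = 3 + 2 = 5)
h(v, W) = 2
y(M, P) = 0
q(n, O) = 0 (q(n, O) = 0*(-2) = 0)
r(F, a) = 2 - 7*F (r(F, a) = -7*F + 2 = 2 - 7*F)
K(Y) = -20 (K(Y) = -10 - 10 = -20)
r(0, q(-3, -5)) + K(22) = (2 - 7*0) - 20 = (2 + 0) - 20 = 2 - 20 = -18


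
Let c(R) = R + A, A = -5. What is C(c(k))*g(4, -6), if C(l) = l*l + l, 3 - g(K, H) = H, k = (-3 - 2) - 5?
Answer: 1890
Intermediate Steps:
k = -10 (k = -5 - 5 = -10)
g(K, H) = 3 - H
c(R) = -5 + R (c(R) = R - 5 = -5 + R)
C(l) = l + l² (C(l) = l² + l = l + l²)
C(c(k))*g(4, -6) = ((-5 - 10)*(1 + (-5 - 10)))*(3 - 1*(-6)) = (-15*(1 - 15))*(3 + 6) = -15*(-14)*9 = 210*9 = 1890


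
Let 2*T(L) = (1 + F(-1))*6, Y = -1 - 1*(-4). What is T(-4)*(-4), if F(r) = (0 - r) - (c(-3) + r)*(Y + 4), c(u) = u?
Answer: -360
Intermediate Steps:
Y = 3 (Y = -1 + 4 = 3)
F(r) = 21 - 8*r (F(r) = (0 - r) - (-3 + r)*(3 + 4) = -r - (-3 + r)*7 = -r - (-21 + 7*r) = -r + (21 - 7*r) = 21 - 8*r)
T(L) = 90 (T(L) = ((1 + (21 - 8*(-1)))*6)/2 = ((1 + (21 + 8))*6)/2 = ((1 + 29)*6)/2 = (30*6)/2 = (1/2)*180 = 90)
T(-4)*(-4) = 90*(-4) = -360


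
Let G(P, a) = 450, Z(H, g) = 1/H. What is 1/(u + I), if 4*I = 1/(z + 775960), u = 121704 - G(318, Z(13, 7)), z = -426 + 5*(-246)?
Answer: 3097216/375549828865 ≈ 8.2472e-6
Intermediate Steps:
z = -1656 (z = -426 - 1230 = -1656)
u = 121254 (u = 121704 - 1*450 = 121704 - 450 = 121254)
I = 1/3097216 (I = 1/(4*(-1656 + 775960)) = (¼)/774304 = (¼)*(1/774304) = 1/3097216 ≈ 3.2287e-7)
1/(u + I) = 1/(121254 + 1/3097216) = 1/(375549828865/3097216) = 3097216/375549828865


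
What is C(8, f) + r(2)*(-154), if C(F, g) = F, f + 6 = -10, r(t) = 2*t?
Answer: -608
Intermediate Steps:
f = -16 (f = -6 - 10 = -16)
C(8, f) + r(2)*(-154) = 8 + (2*2)*(-154) = 8 + 4*(-154) = 8 - 616 = -608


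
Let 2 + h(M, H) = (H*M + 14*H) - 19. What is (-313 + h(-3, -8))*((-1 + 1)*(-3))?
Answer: 0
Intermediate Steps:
h(M, H) = -21 + 14*H + H*M (h(M, H) = -2 + ((H*M + 14*H) - 19) = -2 + ((14*H + H*M) - 19) = -2 + (-19 + 14*H + H*M) = -21 + 14*H + H*M)
(-313 + h(-3, -8))*((-1 + 1)*(-3)) = (-313 + (-21 + 14*(-8) - 8*(-3)))*((-1 + 1)*(-3)) = (-313 + (-21 - 112 + 24))*(0*(-3)) = (-313 - 109)*0 = -422*0 = 0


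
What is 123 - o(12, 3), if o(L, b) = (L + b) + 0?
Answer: 108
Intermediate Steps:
o(L, b) = L + b
123 - o(12, 3) = 123 - (12 + 3) = 123 - 1*15 = 123 - 15 = 108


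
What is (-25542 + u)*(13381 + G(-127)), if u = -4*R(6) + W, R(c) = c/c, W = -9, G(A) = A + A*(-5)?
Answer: -354933395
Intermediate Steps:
G(A) = -4*A (G(A) = A - 5*A = -4*A)
R(c) = 1
u = -13 (u = -4*1 - 9 = -4 - 9 = -13)
(-25542 + u)*(13381 + G(-127)) = (-25542 - 13)*(13381 - 4*(-127)) = -25555*(13381 + 508) = -25555*13889 = -354933395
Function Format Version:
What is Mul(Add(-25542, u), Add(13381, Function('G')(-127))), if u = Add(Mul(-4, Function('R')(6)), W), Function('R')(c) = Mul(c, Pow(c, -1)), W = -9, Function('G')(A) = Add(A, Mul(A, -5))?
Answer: -354933395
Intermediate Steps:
Function('G')(A) = Mul(-4, A) (Function('G')(A) = Add(A, Mul(-5, A)) = Mul(-4, A))
Function('R')(c) = 1
u = -13 (u = Add(Mul(-4, 1), -9) = Add(-4, -9) = -13)
Mul(Add(-25542, u), Add(13381, Function('G')(-127))) = Mul(Add(-25542, -13), Add(13381, Mul(-4, -127))) = Mul(-25555, Add(13381, 508)) = Mul(-25555, 13889) = -354933395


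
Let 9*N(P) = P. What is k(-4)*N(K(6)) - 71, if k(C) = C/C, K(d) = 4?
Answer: -635/9 ≈ -70.556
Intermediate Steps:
k(C) = 1
N(P) = P/9
k(-4)*N(K(6)) - 71 = 1*((⅑)*4) - 71 = 1*(4/9) - 71 = 4/9 - 71 = -635/9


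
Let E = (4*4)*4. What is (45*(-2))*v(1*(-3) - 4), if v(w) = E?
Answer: -5760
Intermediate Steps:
E = 64 (E = 16*4 = 64)
v(w) = 64
(45*(-2))*v(1*(-3) - 4) = (45*(-2))*64 = -90*64 = -5760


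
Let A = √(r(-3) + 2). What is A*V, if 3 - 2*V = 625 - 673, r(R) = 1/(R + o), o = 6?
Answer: 17*√21/2 ≈ 38.952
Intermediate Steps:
r(R) = 1/(6 + R) (r(R) = 1/(R + 6) = 1/(6 + R))
A = √21/3 (A = √(1/(6 - 3) + 2) = √(1/3 + 2) = √(⅓ + 2) = √(7/3) = √21/3 ≈ 1.5275)
V = 51/2 (V = 3/2 - (625 - 673)/2 = 3/2 - ½*(-48) = 3/2 + 24 = 51/2 ≈ 25.500)
A*V = (√21/3)*(51/2) = 17*√21/2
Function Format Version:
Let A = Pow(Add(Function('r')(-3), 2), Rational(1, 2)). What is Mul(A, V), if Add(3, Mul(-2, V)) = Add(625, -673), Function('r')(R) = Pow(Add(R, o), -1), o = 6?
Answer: Mul(Rational(17, 2), Pow(21, Rational(1, 2))) ≈ 38.952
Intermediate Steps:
Function('r')(R) = Pow(Add(6, R), -1) (Function('r')(R) = Pow(Add(R, 6), -1) = Pow(Add(6, R), -1))
A = Mul(Rational(1, 3), Pow(21, Rational(1, 2))) (A = Pow(Add(Pow(Add(6, -3), -1), 2), Rational(1, 2)) = Pow(Add(Pow(3, -1), 2), Rational(1, 2)) = Pow(Add(Rational(1, 3), 2), Rational(1, 2)) = Pow(Rational(7, 3), Rational(1, 2)) = Mul(Rational(1, 3), Pow(21, Rational(1, 2))) ≈ 1.5275)
V = Rational(51, 2) (V = Add(Rational(3, 2), Mul(Rational(-1, 2), Add(625, -673))) = Add(Rational(3, 2), Mul(Rational(-1, 2), -48)) = Add(Rational(3, 2), 24) = Rational(51, 2) ≈ 25.500)
Mul(A, V) = Mul(Mul(Rational(1, 3), Pow(21, Rational(1, 2))), Rational(51, 2)) = Mul(Rational(17, 2), Pow(21, Rational(1, 2)))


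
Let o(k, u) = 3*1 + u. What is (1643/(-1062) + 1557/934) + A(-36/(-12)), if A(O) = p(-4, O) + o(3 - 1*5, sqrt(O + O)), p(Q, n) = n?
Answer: 1517605/247977 + sqrt(6) ≈ 8.5694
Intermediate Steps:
o(k, u) = 3 + u
A(O) = 3 + O + sqrt(2)*sqrt(O) (A(O) = O + (3 + sqrt(O + O)) = O + (3 + sqrt(2*O)) = O + (3 + sqrt(2)*sqrt(O)) = 3 + O + sqrt(2)*sqrt(O))
(1643/(-1062) + 1557/934) + A(-36/(-12)) = (1643/(-1062) + 1557/934) + (3 - 36/(-12) + sqrt(2)*sqrt(-36/(-12))) = (1643*(-1/1062) + 1557*(1/934)) + (3 - 36*(-1/12) + sqrt(2)*sqrt(-36*(-1/12))) = (-1643/1062 + 1557/934) + (3 + 3 + sqrt(2)*sqrt(3)) = 29743/247977 + (3 + 3 + sqrt(6)) = 29743/247977 + (6 + sqrt(6)) = 1517605/247977 + sqrt(6)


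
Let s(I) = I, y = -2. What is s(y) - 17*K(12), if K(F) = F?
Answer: -206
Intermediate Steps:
s(y) - 17*K(12) = -2 - 17*12 = -2 - 204 = -206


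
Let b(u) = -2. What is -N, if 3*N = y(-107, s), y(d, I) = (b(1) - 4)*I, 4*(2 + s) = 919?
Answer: 911/2 ≈ 455.50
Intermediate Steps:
s = 911/4 (s = -2 + (¼)*919 = -2 + 919/4 = 911/4 ≈ 227.75)
y(d, I) = -6*I (y(d, I) = (-2 - 4)*I = -6*I)
N = -911/2 (N = (-6*911/4)/3 = (⅓)*(-2733/2) = -911/2 ≈ -455.50)
-N = -1*(-911/2) = 911/2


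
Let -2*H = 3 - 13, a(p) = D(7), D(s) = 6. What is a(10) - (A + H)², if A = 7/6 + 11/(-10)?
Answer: -4426/225 ≈ -19.671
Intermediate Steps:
a(p) = 6
A = 1/15 (A = 7*(⅙) + 11*(-⅒) = 7/6 - 11/10 = 1/15 ≈ 0.066667)
H = 5 (H = -(3 - 13)/2 = -½*(-10) = 5)
a(10) - (A + H)² = 6 - (1/15 + 5)² = 6 - (76/15)² = 6 - 1*5776/225 = 6 - 5776/225 = -4426/225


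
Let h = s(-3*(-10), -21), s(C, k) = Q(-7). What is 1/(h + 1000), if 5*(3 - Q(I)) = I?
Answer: 5/5022 ≈ 0.00099562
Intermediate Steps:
Q(I) = 3 - I/5
s(C, k) = 22/5 (s(C, k) = 3 - 1/5*(-7) = 3 + 7/5 = 22/5)
h = 22/5 ≈ 4.4000
1/(h + 1000) = 1/(22/5 + 1000) = 1/(5022/5) = 5/5022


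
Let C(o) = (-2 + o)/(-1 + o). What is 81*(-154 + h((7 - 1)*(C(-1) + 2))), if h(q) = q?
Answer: -10773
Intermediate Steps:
C(o) = (-2 + o)/(-1 + o)
81*(-154 + h((7 - 1)*(C(-1) + 2))) = 81*(-154 + (7 - 1)*((-2 - 1)/(-1 - 1) + 2)) = 81*(-154 + 6*(-3/(-2) + 2)) = 81*(-154 + 6*(-½*(-3) + 2)) = 81*(-154 + 6*(3/2 + 2)) = 81*(-154 + 6*(7/2)) = 81*(-154 + 21) = 81*(-133) = -10773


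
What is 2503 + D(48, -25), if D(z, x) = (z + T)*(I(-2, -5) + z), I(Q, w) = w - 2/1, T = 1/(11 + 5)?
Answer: 71577/16 ≈ 4473.6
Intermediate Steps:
T = 1/16 ≈ 0.062500
I(Q, w) = -2 + w (I(Q, w) = w - 2*1 = w - 2 = -2 + w)
D(z, x) = (-7 + z)*(1/16 + z) (D(z, x) = (z + 1/16)*((-2 - 5) + z) = (1/16 + z)*(-7 + z) = (-7 + z)*(1/16 + z))
2503 + D(48, -25) = 2503 + (-7/16 + 48² - 111/16*48) = 2503 + (-7/16 + 2304 - 333) = 2503 + 31529/16 = 71577/16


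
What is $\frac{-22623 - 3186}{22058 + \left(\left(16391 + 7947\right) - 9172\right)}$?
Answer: $- \frac{8603}{12408} \approx -0.69334$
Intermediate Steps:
$\frac{-22623 - 3186}{22058 + \left(\left(16391 + 7947\right) - 9172\right)} = - \frac{25809}{22058 + \left(24338 - 9172\right)} = - \frac{25809}{22058 + 15166} = - \frac{25809}{37224} = \left(-25809\right) \frac{1}{37224} = - \frac{8603}{12408}$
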